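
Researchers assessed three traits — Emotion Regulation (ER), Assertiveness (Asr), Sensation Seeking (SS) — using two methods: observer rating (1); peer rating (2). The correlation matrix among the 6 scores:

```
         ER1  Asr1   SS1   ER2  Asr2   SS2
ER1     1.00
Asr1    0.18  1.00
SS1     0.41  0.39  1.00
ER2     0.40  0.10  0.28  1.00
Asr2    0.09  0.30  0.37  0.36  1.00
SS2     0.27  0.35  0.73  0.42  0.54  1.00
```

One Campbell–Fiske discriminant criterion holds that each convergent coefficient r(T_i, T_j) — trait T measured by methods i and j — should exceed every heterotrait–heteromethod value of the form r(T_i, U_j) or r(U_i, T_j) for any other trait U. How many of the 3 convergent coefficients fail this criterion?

Each convergent coefficient versus the relevant comparison correlations:
ER (methods 1·2): 0.40 vs {0.09, 0.10, 0.27, 0.28} → pass.
Asr (methods 1·2): 0.30 vs {0.10, 0.09, 0.35, 0.37} → fail.
SS (methods 1·2): 0.73 vs {0.28, 0.27, 0.37, 0.35} → pass.
1 of 3 fail.

1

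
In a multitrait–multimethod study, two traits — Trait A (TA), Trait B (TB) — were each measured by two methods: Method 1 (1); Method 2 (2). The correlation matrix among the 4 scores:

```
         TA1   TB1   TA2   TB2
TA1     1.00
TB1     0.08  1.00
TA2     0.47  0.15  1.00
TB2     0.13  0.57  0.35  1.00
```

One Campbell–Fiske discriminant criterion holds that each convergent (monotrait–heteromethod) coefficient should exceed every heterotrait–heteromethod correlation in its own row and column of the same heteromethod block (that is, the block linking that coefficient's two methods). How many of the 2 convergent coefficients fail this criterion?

0

Checking each validity diagonal entry against its comparison values:
TA (methods 1·2): 0.47 vs {0.13, 0.15} → pass.
TB (methods 1·2): 0.57 vs {0.15, 0.13} → pass.
0 of 2 fail.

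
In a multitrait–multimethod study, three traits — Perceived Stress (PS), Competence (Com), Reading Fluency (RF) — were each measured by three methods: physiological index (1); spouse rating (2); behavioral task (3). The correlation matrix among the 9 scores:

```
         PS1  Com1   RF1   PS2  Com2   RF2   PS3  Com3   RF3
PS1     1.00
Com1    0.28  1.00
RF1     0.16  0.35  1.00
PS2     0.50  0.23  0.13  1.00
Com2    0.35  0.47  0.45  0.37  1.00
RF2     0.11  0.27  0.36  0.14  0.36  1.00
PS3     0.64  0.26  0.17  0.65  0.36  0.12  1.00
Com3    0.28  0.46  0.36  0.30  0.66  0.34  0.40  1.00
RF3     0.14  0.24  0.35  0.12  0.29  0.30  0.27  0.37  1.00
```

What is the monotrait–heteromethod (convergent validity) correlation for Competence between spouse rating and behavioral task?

0.66

Same trait (Com), different methods: r(Com2, Com3) = 0.66.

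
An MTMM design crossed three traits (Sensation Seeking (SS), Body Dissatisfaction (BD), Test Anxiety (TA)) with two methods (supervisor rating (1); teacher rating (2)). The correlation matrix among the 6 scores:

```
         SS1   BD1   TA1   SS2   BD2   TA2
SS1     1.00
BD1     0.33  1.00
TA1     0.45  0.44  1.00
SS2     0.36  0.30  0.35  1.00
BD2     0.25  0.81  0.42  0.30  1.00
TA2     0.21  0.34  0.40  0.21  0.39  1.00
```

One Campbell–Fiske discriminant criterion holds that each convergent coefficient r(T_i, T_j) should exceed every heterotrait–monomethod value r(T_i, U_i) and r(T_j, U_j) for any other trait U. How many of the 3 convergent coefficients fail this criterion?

2

Convergent coefficients and their comparison sets:
SS (methods 1·2): 0.36 vs {0.33, 0.30, 0.45, 0.21} → fail.
BD (methods 1·2): 0.81 vs {0.33, 0.30, 0.44, 0.39} → pass.
TA (methods 1·2): 0.40 vs {0.45, 0.21, 0.44, 0.39} → fail.
2 of 3 fail.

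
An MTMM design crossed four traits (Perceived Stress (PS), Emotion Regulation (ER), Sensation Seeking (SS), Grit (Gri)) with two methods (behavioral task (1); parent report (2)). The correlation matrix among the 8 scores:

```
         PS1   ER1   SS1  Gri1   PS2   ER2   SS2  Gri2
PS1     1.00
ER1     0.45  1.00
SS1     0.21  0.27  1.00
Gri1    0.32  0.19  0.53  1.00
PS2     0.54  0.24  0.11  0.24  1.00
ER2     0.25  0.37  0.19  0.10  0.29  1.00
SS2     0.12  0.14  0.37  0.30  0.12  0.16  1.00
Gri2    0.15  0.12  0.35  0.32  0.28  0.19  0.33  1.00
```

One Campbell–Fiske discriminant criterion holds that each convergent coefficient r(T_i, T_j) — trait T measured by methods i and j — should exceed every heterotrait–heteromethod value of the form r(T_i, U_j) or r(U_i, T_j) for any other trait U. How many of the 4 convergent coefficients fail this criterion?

Each convergent coefficient versus the relevant comparison correlations:
PS (methods 1·2): 0.54 vs {0.25, 0.24, 0.12, 0.11, 0.15, 0.24} → pass.
ER (methods 1·2): 0.37 vs {0.24, 0.25, 0.14, 0.19, 0.12, 0.10} → pass.
SS (methods 1·2): 0.37 vs {0.11, 0.12, 0.19, 0.14, 0.35, 0.30} → pass.
Gri (methods 1·2): 0.32 vs {0.24, 0.15, 0.10, 0.12, 0.30, 0.35} → fail.
1 of 4 fail.

1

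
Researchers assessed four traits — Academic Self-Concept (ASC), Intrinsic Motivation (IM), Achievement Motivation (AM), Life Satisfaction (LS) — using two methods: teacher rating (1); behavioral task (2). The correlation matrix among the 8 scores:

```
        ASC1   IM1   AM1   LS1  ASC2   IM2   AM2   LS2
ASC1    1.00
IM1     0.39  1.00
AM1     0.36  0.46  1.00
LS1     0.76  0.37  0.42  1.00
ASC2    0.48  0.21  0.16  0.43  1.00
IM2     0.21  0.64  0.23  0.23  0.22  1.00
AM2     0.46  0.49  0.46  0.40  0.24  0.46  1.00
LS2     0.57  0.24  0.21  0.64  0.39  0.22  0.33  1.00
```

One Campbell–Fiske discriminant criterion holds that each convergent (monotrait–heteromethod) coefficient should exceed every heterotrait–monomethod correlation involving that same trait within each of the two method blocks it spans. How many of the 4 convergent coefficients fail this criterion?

3

Checking each validity diagonal entry against its comparison values:
ASC (methods 1·2): 0.48 vs {0.39, 0.22, 0.36, 0.24, 0.76, 0.39} → fail.
IM (methods 1·2): 0.64 vs {0.39, 0.22, 0.46, 0.46, 0.37, 0.22} → pass.
AM (methods 1·2): 0.46 vs {0.36, 0.24, 0.46, 0.46, 0.42, 0.33} → fail.
LS (methods 1·2): 0.64 vs {0.76, 0.39, 0.37, 0.22, 0.42, 0.33} → fail.
3 of 4 fail.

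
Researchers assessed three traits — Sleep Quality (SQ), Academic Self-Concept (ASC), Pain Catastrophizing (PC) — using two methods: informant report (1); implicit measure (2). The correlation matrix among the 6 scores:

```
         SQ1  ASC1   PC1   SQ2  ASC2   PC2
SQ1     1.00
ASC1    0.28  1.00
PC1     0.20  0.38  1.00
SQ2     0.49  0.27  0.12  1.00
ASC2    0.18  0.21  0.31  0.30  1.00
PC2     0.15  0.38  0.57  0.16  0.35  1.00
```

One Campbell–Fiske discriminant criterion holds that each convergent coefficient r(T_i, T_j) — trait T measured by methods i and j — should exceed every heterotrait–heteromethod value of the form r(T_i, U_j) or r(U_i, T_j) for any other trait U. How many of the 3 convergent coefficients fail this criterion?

Convergent coefficients and their comparison sets:
SQ (methods 1·2): 0.49 vs {0.18, 0.27, 0.15, 0.12} → pass.
ASC (methods 1·2): 0.21 vs {0.27, 0.18, 0.38, 0.31} → fail.
PC (methods 1·2): 0.57 vs {0.12, 0.15, 0.31, 0.38} → pass.
1 of 3 fail.

1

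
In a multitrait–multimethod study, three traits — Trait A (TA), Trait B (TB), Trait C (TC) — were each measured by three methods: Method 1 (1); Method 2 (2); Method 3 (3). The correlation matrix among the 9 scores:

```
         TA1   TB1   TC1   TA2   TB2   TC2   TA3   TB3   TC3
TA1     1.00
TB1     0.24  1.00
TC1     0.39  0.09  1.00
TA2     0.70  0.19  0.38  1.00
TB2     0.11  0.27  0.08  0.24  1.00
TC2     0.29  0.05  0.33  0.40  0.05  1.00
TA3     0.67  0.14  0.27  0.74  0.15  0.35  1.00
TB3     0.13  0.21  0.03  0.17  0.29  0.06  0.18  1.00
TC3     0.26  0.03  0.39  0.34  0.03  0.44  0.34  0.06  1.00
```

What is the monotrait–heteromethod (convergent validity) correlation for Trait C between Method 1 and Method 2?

0.33

Same trait (TC), different methods: r(TC1, TC2) = 0.33.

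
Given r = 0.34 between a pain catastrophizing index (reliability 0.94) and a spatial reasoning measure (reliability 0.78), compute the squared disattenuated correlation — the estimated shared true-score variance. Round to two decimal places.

0.16

Disattenuated r = 0.34 / √(0.94 × 0.78) = 0.34 / 0.8563 = 0.3971.
Shared true-score variance = 0.3971² = 0.1577 ≈ 0.16.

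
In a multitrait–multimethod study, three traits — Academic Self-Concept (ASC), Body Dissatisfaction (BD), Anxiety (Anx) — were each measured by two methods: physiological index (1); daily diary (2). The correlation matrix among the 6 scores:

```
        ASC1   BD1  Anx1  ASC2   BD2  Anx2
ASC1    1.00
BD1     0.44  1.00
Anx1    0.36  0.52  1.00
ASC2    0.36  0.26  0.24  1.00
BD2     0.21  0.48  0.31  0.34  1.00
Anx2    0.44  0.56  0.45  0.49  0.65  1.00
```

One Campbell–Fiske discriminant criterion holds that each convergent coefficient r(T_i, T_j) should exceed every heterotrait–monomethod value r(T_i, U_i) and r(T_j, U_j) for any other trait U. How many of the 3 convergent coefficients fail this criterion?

Convergent coefficients and their comparison sets:
ASC (methods 1·2): 0.36 vs {0.44, 0.34, 0.36, 0.49} → fail.
BD (methods 1·2): 0.48 vs {0.44, 0.34, 0.52, 0.65} → fail.
Anx (methods 1·2): 0.45 vs {0.36, 0.49, 0.52, 0.65} → fail.
3 of 3 fail.

3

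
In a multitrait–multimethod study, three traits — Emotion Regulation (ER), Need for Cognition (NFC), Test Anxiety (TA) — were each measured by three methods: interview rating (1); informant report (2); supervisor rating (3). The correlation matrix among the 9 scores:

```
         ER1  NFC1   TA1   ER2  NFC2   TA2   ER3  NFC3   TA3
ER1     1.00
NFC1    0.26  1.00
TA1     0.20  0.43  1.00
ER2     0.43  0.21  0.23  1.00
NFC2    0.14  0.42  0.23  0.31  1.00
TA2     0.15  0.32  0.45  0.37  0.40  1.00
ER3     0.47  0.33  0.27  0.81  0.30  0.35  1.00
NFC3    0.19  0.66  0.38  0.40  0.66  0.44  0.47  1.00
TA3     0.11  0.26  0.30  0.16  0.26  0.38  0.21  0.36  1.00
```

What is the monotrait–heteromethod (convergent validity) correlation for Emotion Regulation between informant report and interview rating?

Same trait (ER), different methods: r(ER2, ER1) = 0.43.

0.43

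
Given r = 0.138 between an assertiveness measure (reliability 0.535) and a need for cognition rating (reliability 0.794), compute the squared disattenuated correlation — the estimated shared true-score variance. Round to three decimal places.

Disattenuated r = 0.138 / √(0.535 × 0.794) = 0.138 / 0.6518 = 0.2117.
Shared true-score variance = 0.2117² = 0.0448 ≈ 0.045.

0.045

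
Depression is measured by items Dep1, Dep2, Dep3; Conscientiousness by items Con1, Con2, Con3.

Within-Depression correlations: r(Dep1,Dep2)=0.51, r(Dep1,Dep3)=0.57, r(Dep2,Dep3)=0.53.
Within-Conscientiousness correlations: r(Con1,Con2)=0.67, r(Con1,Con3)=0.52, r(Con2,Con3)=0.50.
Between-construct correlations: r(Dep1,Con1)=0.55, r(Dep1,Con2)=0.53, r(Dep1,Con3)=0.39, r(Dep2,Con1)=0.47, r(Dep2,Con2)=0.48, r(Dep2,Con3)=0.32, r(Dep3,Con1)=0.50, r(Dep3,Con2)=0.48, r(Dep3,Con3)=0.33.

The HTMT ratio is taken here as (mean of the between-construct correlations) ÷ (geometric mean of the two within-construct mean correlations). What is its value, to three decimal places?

Mean between = 4.05/9 = 0.4500.
Mean within-Dep = 1.61/3 = 0.5367; mean within-Con = 1.69/3 = 0.5633.
Geometric mean = √(0.5367 × 0.5633) = 0.5498.
HTMT = 0.4500 / 0.5498 = 0.818.

0.818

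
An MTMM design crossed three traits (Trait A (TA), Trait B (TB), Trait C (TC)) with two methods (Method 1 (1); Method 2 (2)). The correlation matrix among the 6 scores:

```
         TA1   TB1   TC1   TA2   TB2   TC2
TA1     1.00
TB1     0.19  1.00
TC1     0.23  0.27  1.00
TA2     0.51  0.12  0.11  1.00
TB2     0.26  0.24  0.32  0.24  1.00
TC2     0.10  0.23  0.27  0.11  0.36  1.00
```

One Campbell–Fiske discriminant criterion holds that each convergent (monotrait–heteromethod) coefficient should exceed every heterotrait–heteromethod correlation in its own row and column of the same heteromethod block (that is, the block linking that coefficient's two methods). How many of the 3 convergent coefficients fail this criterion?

2

Each convergent coefficient versus the relevant comparison correlations:
TA (methods 1·2): 0.51 vs {0.26, 0.12, 0.10, 0.11} → pass.
TB (methods 1·2): 0.24 vs {0.12, 0.26, 0.23, 0.32} → fail.
TC (methods 1·2): 0.27 vs {0.11, 0.10, 0.32, 0.23} → fail.
2 of 3 fail.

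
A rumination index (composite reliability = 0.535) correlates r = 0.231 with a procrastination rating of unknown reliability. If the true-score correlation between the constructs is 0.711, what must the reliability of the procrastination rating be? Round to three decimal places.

0.197

r_true = r_obs / √(r_xx · r_yy) ⇒ 0.711 = 0.231 / √(0.535 · r_yy).
√(0.535 · r_yy) = 0.231 / 0.711 = 0.3249; 0.535 · r_yy = 0.1056; r_yy = 0.1056 / 0.535 ≈ 0.197.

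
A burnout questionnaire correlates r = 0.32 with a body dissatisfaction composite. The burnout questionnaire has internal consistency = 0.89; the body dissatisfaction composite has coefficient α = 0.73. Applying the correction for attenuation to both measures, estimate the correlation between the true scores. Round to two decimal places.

r_true = r_obs / √(r_xx · r_yy) = 0.32 / √(0.89 × 0.73) = 0.32 / √0.6497 = 0.32 / 0.8060 ≈ 0.40.

0.40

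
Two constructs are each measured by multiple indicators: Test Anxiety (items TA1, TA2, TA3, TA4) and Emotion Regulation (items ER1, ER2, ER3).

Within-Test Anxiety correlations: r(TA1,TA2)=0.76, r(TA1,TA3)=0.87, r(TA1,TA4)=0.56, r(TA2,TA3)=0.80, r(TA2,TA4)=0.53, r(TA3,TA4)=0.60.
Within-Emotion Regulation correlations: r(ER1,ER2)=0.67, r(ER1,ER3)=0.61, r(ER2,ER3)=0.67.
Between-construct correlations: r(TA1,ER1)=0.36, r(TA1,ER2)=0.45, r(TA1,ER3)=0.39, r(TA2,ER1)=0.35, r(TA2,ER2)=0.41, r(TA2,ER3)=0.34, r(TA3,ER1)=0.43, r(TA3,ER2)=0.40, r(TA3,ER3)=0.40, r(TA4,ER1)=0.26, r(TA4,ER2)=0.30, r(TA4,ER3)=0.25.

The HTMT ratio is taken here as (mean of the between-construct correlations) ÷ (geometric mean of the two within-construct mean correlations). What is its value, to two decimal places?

Between-construct mean = 4.34/12 = 0.3617.
Mean within-TA = 4.12/6 = 0.6867; mean within-ER = 1.95/3 = 0.6500.
Geometric mean = √(0.6867 × 0.6500) = 0.6681.
HTMT = 0.3617 / 0.6681 = 0.54.

0.54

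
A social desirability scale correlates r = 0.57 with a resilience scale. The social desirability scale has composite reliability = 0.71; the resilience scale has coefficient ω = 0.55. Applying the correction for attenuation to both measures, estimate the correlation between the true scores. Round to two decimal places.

0.91

r_true = r_obs / √(r_xx · r_yy) = 0.57 / √(0.71 × 0.55) = 0.57 / √0.3905 = 0.57 / 0.6249 ≈ 0.91.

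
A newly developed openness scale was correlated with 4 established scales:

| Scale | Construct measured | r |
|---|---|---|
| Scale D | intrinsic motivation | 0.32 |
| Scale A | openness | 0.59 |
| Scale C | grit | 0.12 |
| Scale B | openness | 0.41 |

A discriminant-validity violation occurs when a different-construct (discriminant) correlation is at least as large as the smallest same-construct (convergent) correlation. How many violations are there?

Convergent (same construct = openness): Scale A, Scale B.
Smallest convergent = 0.41. Discriminant values: 0.32, 0.12; count ≥ 0.41 → 0.

0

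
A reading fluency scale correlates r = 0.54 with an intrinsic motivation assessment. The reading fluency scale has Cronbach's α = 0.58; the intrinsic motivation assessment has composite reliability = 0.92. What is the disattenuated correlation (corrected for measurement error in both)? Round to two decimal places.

0.74

r_true = r_obs / √(r_xx · r_yy) = 0.54 / √(0.58 × 0.92) = 0.54 / √0.5336 = 0.54 / 0.7305 ≈ 0.74.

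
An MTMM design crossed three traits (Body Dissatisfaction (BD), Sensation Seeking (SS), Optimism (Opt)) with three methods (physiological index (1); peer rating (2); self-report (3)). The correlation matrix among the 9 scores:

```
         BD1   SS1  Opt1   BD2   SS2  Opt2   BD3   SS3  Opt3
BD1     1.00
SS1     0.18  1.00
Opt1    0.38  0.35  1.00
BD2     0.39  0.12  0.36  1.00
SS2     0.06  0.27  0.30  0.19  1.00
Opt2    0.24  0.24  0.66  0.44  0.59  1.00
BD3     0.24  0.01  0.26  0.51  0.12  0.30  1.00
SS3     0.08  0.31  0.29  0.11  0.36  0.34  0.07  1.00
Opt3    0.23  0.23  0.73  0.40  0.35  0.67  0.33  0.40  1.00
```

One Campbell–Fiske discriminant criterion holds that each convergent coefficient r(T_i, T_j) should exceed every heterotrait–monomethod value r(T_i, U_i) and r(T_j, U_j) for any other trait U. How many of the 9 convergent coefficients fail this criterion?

Each convergent coefficient versus the relevant comparison correlations:
BD (methods 1·2): 0.39 vs {0.18, 0.19, 0.38, 0.44} → fail.
BD (methods 1·3): 0.24 vs {0.18, 0.07, 0.38, 0.33} → fail.
BD (methods 2·3): 0.51 vs {0.19, 0.07, 0.44, 0.33} → pass.
SS (methods 1·2): 0.27 vs {0.18, 0.19, 0.35, 0.59} → fail.
SS (methods 1·3): 0.31 vs {0.18, 0.07, 0.35, 0.40} → fail.
SS (methods 2·3): 0.36 vs {0.19, 0.07, 0.59, 0.40} → fail.
Opt (methods 1·2): 0.66 vs {0.38, 0.44, 0.35, 0.59} → pass.
Opt (methods 1·3): 0.73 vs {0.38, 0.33, 0.35, 0.40} → pass.
Opt (methods 2·3): 0.67 vs {0.44, 0.33, 0.59, 0.40} → pass.
5 of 9 fail.

5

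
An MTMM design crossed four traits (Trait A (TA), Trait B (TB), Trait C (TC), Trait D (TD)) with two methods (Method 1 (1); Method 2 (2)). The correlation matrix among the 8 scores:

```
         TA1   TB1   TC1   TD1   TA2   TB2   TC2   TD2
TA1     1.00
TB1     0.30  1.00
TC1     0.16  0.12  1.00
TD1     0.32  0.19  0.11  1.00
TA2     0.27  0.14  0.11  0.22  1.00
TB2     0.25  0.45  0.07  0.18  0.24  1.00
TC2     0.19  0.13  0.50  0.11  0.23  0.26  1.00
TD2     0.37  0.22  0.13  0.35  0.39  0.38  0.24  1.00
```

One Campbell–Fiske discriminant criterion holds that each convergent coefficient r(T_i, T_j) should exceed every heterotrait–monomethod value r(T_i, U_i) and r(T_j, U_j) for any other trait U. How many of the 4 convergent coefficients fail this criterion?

2

Convergent coefficients and their comparison sets:
TA (methods 1·2): 0.27 vs {0.30, 0.24, 0.16, 0.23, 0.32, 0.39} → fail.
TB (methods 1·2): 0.45 vs {0.30, 0.24, 0.12, 0.26, 0.19, 0.38} → pass.
TC (methods 1·2): 0.50 vs {0.16, 0.23, 0.12, 0.26, 0.11, 0.24} → pass.
TD (methods 1·2): 0.35 vs {0.32, 0.39, 0.19, 0.38, 0.11, 0.24} → fail.
2 of 4 fail.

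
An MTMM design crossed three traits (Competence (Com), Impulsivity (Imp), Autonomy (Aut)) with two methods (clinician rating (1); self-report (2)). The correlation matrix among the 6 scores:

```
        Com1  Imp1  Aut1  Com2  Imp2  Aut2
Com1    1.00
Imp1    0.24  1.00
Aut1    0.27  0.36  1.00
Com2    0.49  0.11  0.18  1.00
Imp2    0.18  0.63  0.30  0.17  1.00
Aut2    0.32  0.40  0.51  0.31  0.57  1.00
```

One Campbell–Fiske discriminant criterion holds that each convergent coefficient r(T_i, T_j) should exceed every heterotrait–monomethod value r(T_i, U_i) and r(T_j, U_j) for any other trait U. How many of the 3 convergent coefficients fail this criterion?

Convergent coefficients and their comparison sets:
Com (methods 1·2): 0.49 vs {0.24, 0.17, 0.27, 0.31} → pass.
Imp (methods 1·2): 0.63 vs {0.24, 0.17, 0.36, 0.57} → pass.
Aut (methods 1·2): 0.51 vs {0.27, 0.31, 0.36, 0.57} → fail.
1 of 3 fail.

1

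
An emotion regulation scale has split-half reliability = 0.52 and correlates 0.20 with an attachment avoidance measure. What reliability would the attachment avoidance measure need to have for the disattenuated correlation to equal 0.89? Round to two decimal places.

r_true = r_obs / √(r_xx · r_yy) ⇒ 0.89 = 0.20 / √(0.52 · r_yy).
√(0.52 · r_yy) = 0.20 / 0.89 = 0.2247; 0.52 · r_yy = 0.0505; r_yy = 0.0505 / 0.52 ≈ 0.10.

0.10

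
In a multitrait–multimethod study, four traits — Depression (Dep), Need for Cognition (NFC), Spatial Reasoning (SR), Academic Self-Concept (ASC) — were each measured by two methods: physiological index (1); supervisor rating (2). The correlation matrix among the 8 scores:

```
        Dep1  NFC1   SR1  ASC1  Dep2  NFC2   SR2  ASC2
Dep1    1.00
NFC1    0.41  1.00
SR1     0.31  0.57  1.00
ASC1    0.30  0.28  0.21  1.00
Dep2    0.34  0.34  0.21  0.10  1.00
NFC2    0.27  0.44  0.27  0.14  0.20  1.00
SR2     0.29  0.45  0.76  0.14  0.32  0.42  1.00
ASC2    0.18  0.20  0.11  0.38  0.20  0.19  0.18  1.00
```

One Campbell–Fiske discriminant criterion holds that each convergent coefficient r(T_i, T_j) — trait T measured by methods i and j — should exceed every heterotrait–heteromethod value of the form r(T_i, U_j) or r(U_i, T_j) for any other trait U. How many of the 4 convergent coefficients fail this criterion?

Convergent coefficients and their comparison sets:
Dep (methods 1·2): 0.34 vs {0.27, 0.34, 0.29, 0.21, 0.18, 0.10} → fail.
NFC (methods 1·2): 0.44 vs {0.34, 0.27, 0.45, 0.27, 0.20, 0.14} → fail.
SR (methods 1·2): 0.76 vs {0.21, 0.29, 0.27, 0.45, 0.11, 0.14} → pass.
ASC (methods 1·2): 0.38 vs {0.10, 0.18, 0.14, 0.20, 0.14, 0.11} → pass.
2 of 4 fail.

2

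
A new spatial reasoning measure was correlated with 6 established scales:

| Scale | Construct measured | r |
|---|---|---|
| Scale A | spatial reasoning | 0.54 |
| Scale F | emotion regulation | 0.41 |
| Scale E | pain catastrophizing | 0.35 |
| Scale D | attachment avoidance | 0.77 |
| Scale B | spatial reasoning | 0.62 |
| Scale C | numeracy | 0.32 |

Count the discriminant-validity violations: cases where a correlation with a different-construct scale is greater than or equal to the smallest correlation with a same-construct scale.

1

Convergent (same construct = spatial reasoning): Scale A, Scale B.
Smallest convergent = 0.54. Discriminant values: 0.41, 0.35, 0.77, 0.32; count ≥ 0.54 → 1.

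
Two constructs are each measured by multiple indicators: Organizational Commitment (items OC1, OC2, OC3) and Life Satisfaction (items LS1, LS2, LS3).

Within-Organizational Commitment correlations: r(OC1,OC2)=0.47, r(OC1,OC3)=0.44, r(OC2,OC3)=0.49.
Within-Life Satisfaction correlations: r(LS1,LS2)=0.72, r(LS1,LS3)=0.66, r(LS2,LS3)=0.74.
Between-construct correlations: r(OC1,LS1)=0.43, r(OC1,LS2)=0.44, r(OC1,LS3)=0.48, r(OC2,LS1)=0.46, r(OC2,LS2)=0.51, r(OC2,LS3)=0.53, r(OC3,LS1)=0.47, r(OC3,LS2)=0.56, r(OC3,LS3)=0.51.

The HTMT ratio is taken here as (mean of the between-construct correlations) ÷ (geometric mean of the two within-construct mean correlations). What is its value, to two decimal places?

0.85

Mean between = 4.39/9 = 0.4878.
Mean within-OC = 1.40/3 = 0.4667; mean within-LS = 2.12/3 = 0.7067.
Geometric mean = √(0.4667 × 0.7067) = 0.5743.
HTMT = 0.4878 / 0.5743 = 0.85.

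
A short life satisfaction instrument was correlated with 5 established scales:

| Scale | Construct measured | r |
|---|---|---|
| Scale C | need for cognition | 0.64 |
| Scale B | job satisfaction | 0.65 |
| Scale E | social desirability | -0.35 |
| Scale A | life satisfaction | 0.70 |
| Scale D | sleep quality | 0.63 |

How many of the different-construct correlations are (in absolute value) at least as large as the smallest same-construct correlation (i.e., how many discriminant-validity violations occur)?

Convergent (same construct = life satisfaction): Scale A.
Smallest convergent = 0.70. Discriminant |r|: 0.64, 0.65, 0.35, 0.63; count ≥ 0.70 → 0.

0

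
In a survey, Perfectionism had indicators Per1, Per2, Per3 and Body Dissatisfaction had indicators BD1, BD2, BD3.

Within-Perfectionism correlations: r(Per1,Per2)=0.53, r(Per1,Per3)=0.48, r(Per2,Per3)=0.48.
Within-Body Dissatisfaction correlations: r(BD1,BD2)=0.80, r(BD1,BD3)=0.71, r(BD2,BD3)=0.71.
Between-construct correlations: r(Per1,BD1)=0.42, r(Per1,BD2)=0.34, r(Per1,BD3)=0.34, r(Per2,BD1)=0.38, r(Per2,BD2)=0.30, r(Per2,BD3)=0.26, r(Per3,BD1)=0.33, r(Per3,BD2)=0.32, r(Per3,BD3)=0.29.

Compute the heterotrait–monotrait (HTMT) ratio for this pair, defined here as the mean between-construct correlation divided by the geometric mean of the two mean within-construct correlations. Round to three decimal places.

0.546

Mean between = 2.98/9 = 0.3311.
Mean within-Per = 1.49/3 = 0.4967; mean within-BD = 2.22/3 = 0.7400.
Geometric mean = √(0.4967 × 0.7400) = 0.6063.
HTMT = 0.3311 / 0.6063 = 0.546.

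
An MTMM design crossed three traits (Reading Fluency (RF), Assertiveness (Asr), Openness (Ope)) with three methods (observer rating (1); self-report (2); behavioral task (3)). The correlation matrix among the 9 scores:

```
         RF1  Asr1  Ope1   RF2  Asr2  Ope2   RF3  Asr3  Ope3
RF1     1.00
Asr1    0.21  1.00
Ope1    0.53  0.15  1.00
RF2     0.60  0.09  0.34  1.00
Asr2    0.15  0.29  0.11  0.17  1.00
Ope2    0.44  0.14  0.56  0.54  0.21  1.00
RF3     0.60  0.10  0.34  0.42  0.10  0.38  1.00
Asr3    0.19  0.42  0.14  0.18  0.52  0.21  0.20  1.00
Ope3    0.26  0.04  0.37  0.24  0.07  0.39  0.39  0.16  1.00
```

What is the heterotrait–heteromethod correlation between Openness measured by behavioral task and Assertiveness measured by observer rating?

0.04

Different traits and methods: r(Ope3, Asr1) = 0.04.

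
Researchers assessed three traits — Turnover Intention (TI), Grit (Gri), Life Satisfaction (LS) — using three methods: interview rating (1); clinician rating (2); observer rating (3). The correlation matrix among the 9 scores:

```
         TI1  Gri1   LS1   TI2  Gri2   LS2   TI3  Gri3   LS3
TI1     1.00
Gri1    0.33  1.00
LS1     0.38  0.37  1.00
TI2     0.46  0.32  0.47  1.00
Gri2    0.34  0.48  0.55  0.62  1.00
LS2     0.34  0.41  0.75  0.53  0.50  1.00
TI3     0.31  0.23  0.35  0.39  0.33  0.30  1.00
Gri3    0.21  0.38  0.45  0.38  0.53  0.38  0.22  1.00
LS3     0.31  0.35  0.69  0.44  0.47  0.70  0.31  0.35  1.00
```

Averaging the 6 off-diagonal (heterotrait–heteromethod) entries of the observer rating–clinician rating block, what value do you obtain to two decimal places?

HTHM values (method 3 × method 2): 0.33, 0.30, 0.38, 0.38, 0.44, 0.47; mean = 2.30/6 = 0.38.

0.38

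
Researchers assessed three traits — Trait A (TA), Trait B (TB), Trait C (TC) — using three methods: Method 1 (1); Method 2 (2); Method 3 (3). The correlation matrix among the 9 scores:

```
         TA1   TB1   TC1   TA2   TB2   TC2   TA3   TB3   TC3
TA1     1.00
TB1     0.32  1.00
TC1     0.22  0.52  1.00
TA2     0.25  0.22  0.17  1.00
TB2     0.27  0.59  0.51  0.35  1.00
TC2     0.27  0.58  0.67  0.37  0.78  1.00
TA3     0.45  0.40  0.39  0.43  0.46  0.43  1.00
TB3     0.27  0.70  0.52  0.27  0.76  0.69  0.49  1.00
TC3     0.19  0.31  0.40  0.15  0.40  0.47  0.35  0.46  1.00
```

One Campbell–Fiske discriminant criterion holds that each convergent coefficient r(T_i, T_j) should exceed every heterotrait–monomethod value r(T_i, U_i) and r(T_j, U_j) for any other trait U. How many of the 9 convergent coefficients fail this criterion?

8

Checking each validity diagonal entry against its comparison values:
TA (methods 1·2): 0.25 vs {0.32, 0.35, 0.22, 0.37} → fail.
TA (methods 1·3): 0.45 vs {0.32, 0.49, 0.22, 0.35} → fail.
TA (methods 2·3): 0.43 vs {0.35, 0.49, 0.37, 0.35} → fail.
TB (methods 1·2): 0.59 vs {0.32, 0.35, 0.52, 0.78} → fail.
TB (methods 1·3): 0.70 vs {0.32, 0.49, 0.52, 0.46} → pass.
TB (methods 2·3): 0.76 vs {0.35, 0.49, 0.78, 0.46} → fail.
TC (methods 1·2): 0.67 vs {0.22, 0.37, 0.52, 0.78} → fail.
TC (methods 1·3): 0.40 vs {0.22, 0.35, 0.52, 0.46} → fail.
TC (methods 2·3): 0.47 vs {0.37, 0.35, 0.78, 0.46} → fail.
8 of 9 fail.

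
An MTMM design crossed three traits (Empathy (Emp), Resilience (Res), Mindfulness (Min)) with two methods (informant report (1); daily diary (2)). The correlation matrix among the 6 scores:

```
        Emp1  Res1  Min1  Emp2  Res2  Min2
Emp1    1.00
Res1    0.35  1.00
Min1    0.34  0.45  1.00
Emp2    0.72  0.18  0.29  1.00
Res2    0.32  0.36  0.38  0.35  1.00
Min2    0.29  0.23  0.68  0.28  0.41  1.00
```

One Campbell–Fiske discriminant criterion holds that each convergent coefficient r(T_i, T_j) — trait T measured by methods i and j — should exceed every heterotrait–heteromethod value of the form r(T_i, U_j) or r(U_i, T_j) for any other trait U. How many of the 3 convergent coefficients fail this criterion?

Convergent coefficients and their comparison sets:
Emp (methods 1·2): 0.72 vs {0.32, 0.18, 0.29, 0.29} → pass.
Res (methods 1·2): 0.36 vs {0.18, 0.32, 0.23, 0.38} → fail.
Min (methods 1·2): 0.68 vs {0.29, 0.29, 0.38, 0.23} → pass.
1 of 3 fail.

1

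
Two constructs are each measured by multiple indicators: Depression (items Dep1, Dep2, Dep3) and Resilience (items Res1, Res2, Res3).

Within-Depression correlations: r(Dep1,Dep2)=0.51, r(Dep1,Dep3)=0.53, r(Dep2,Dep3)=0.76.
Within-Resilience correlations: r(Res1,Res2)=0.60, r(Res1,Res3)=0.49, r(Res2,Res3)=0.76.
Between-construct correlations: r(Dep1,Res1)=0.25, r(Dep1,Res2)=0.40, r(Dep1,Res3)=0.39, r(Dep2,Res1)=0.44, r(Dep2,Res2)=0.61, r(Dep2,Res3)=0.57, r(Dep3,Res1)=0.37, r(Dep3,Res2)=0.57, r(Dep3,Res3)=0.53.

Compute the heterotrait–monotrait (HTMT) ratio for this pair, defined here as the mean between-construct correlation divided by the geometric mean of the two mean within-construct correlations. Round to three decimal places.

0.754

Between-construct mean = 4.13/9 = 0.4589.
Mean within-Dep = 1.80/3 = 0.6000; mean within-Res = 1.85/3 = 0.6167.
Geometric mean = √(0.6000 × 0.6167) = 0.6083.
HTMT = 0.4589 / 0.6083 = 0.754.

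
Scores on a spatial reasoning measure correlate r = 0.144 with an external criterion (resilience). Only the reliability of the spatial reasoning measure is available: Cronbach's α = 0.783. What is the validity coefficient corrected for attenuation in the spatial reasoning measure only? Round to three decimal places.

0.163

Single correction: r_c = r_obs / √r_xx = 0.144 / √0.783 = 0.144 / 0.8849 ≈ 0.163.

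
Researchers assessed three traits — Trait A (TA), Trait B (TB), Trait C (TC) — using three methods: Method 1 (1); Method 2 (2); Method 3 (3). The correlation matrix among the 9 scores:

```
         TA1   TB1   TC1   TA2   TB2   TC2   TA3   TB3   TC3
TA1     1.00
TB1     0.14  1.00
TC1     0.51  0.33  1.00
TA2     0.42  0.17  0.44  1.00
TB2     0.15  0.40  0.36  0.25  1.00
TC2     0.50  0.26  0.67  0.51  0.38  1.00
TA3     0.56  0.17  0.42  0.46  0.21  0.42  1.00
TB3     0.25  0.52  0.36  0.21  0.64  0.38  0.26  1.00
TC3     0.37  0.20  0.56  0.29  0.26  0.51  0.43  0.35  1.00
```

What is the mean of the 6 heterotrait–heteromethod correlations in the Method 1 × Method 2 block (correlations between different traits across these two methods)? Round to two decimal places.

0.31

HTHM values (method 1 × method 2): 0.15, 0.50, 0.17, 0.26, 0.44, 0.36; mean = 1.88/6 = 0.31.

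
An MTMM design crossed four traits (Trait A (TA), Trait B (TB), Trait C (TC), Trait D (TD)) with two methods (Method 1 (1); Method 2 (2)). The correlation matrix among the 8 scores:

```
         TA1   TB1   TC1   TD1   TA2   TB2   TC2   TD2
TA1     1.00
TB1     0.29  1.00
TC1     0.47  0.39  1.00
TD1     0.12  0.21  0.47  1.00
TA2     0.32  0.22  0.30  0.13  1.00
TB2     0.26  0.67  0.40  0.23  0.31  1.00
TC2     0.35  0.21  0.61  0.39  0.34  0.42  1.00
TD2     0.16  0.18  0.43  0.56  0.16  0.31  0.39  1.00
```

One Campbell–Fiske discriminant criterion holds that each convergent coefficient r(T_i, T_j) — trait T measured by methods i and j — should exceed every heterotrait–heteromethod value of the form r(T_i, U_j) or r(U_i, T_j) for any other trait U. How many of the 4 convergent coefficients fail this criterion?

Convergent coefficients and their comparison sets:
TA (methods 1·2): 0.32 vs {0.26, 0.22, 0.35, 0.30, 0.16, 0.13} → fail.
TB (methods 1·2): 0.67 vs {0.22, 0.26, 0.21, 0.40, 0.18, 0.23} → pass.
TC (methods 1·2): 0.61 vs {0.30, 0.35, 0.40, 0.21, 0.43, 0.39} → pass.
TD (methods 1·2): 0.56 vs {0.13, 0.16, 0.23, 0.18, 0.39, 0.43} → pass.
1 of 4 fail.

1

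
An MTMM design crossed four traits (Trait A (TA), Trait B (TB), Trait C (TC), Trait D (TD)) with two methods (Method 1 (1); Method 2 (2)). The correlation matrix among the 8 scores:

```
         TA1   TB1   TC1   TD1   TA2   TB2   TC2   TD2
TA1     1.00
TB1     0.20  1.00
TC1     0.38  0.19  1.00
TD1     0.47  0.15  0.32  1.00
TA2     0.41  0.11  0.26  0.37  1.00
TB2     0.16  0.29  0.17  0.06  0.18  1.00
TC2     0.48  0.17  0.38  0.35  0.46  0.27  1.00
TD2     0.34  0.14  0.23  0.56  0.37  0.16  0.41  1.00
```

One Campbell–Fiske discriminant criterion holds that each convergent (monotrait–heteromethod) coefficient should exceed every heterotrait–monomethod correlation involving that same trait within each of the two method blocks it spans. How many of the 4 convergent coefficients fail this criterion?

2

Checking each validity diagonal entry against its comparison values:
TA (methods 1·2): 0.41 vs {0.20, 0.18, 0.38, 0.46, 0.47, 0.37} → fail.
TB (methods 1·2): 0.29 vs {0.20, 0.18, 0.19, 0.27, 0.15, 0.16} → pass.
TC (methods 1·2): 0.38 vs {0.38, 0.46, 0.19, 0.27, 0.32, 0.41} → fail.
TD (methods 1·2): 0.56 vs {0.47, 0.37, 0.15, 0.16, 0.32, 0.41} → pass.
2 of 4 fail.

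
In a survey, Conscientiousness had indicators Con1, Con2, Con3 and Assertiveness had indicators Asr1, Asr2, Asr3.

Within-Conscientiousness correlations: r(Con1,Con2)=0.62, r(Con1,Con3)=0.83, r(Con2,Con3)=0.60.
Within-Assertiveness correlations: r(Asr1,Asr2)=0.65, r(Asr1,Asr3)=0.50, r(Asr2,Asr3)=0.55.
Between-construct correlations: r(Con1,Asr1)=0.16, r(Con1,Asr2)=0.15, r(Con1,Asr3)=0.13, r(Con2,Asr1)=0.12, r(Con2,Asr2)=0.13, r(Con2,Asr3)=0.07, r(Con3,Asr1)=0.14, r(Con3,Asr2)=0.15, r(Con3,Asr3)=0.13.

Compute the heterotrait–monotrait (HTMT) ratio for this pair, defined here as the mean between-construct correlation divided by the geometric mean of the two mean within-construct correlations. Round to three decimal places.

Mean between = 1.18/9 = 0.1311.
Mean within-Con = 2.05/3 = 0.6833; mean within-Asr = 1.70/3 = 0.5667.
Geometric mean = √(0.6833 × 0.5667) = 0.6223.
HTMT = 0.1311 / 0.6223 = 0.211.

0.211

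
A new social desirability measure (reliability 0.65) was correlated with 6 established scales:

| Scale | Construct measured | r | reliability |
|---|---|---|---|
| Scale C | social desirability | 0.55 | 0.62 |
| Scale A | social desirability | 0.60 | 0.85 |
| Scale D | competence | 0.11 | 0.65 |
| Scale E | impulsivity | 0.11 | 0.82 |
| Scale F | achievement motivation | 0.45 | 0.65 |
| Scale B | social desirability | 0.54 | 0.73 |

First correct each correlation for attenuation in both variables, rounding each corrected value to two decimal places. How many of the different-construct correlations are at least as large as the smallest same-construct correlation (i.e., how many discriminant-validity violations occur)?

Disattenuated r (r / √(r_scale · r_new)):
  Scale C (conv): 0.55 / √(0.62·0.65) = 0.87
  Scale A (conv): 0.60 / √(0.85·0.65) = 0.81
  Scale D (disc): 0.11 / √(0.65·0.65) = 0.17
  Scale E (disc): 0.11 / √(0.82·0.65) = 0.15
  Scale F (disc): 0.45 / √(0.65·0.65) = 0.69
  Scale B (conv): 0.54 / √(0.73·0.65) = 0.78
Smallest convergent = 0.78. Discriminant values: 0.17, 0.15, 0.69; count ≥ 0.78 → 0.

0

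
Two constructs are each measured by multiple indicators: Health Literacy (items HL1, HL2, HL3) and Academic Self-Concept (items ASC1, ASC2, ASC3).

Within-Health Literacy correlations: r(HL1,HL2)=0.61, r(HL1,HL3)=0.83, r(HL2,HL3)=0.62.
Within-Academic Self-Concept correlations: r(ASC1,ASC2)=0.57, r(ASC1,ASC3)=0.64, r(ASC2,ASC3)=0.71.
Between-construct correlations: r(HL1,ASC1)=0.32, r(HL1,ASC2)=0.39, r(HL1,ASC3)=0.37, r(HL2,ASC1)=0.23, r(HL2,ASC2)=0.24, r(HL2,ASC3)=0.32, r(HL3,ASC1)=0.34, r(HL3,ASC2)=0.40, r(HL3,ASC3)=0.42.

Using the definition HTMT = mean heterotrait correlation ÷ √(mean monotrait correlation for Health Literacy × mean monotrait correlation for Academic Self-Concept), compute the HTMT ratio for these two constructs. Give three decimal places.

Mean between = 3.03/9 = 0.3367.
Mean within-HL = 2.06/3 = 0.6867; mean within-ASC = 1.92/3 = 0.6400.
Geometric mean = √(0.6867 × 0.6400) = 0.6629.
HTMT = 0.3367 / 0.6629 = 0.508.

0.508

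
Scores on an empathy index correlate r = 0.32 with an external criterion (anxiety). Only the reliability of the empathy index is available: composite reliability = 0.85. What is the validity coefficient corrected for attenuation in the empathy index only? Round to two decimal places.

0.35

Single correction: r_c = r_obs / √r_xx = 0.32 / √0.85 = 0.32 / 0.9220 ≈ 0.35.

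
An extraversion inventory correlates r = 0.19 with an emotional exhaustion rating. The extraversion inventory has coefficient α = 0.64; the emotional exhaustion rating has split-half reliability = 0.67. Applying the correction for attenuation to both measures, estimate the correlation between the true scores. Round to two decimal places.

r_true = r_obs / √(r_xx · r_yy) = 0.19 / √(0.64 × 0.67) = 0.19 / √0.4288 = 0.19 / 0.6548 ≈ 0.29.

0.29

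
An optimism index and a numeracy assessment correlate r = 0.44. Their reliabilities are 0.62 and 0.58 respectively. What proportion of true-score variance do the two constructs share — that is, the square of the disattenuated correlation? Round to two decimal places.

0.54

Disattenuated r = 0.44 / √(0.62 × 0.58) = 0.44 / 0.5997 = 0.7337.
Shared true-score variance = 0.7337² = 0.5383 ≈ 0.54.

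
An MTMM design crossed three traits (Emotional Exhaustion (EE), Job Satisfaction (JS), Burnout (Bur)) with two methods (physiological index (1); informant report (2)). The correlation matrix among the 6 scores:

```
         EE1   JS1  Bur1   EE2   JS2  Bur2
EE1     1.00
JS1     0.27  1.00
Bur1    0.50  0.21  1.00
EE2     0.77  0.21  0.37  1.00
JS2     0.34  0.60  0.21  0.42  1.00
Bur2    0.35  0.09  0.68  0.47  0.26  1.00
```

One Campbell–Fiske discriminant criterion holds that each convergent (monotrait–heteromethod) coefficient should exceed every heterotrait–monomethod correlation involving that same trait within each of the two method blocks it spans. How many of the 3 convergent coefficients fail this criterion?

Each convergent coefficient versus the relevant comparison correlations:
EE (methods 1·2): 0.77 vs {0.27, 0.42, 0.50, 0.47} → pass.
JS (methods 1·2): 0.60 vs {0.27, 0.42, 0.21, 0.26} → pass.
Bur (methods 1·2): 0.68 vs {0.50, 0.47, 0.21, 0.26} → pass.
0 of 3 fail.

0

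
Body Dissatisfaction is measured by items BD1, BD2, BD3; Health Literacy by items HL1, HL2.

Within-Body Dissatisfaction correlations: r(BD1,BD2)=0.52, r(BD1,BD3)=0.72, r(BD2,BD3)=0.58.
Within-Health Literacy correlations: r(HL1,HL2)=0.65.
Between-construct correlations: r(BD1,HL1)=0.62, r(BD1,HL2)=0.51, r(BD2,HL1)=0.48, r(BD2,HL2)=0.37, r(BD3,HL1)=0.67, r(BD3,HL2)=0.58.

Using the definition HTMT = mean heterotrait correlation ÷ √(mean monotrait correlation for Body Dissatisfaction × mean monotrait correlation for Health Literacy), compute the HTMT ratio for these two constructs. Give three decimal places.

Mean heterotrait r = 3.23/6 = 0.5383.
Mean within-BD = 1.82/3 = 0.6067; mean within-HL = 0.65/1 = 0.6500.
Geometric mean = √(0.6067 × 0.6500) = 0.6280.
HTMT = 0.5383 / 0.6280 = 0.857.

0.857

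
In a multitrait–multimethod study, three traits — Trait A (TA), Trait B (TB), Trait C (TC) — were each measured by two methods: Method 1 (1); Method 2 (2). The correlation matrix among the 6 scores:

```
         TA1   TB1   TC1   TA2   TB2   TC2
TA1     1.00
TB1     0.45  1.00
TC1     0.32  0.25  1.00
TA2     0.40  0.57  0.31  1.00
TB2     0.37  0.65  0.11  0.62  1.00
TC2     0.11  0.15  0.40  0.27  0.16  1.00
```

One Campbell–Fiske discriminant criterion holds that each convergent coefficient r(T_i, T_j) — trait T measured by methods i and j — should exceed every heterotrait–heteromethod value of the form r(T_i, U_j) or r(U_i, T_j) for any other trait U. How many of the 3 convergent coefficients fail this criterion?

1

Convergent coefficients and their comparison sets:
TA (methods 1·2): 0.40 vs {0.37, 0.57, 0.11, 0.31} → fail.
TB (methods 1·2): 0.65 vs {0.57, 0.37, 0.15, 0.11} → pass.
TC (methods 1·2): 0.40 vs {0.31, 0.11, 0.11, 0.15} → pass.
1 of 3 fail.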